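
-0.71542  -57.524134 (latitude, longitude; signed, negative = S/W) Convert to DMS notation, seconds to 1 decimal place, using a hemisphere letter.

Latitude is negative → S; |value| = 0.715420
Latitude: 0.715420 × 60 = 42.92520′ → 42′, remainder × 60 = 55.512″
Longitude is negative → W; |value| = 57.524134
Lon: 0.524134 × 60 = 31.44804′ → 31′, remainder × 60 = 26.882″

0°42′55.5″ S, 57°31′26.9″ W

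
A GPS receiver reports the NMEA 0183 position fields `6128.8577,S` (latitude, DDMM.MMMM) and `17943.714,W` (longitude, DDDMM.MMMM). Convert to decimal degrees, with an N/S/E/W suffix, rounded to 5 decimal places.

Lat: degrees = first 2 digits = 61, minutes = 28.8577; 61 + 28.8577/60 = 61.480962
Longitude: degrees = first 3 digits = 179, minutes = 43.714; 179 + 43.714/60 = 179.728567

61.48096° S, 179.72857° W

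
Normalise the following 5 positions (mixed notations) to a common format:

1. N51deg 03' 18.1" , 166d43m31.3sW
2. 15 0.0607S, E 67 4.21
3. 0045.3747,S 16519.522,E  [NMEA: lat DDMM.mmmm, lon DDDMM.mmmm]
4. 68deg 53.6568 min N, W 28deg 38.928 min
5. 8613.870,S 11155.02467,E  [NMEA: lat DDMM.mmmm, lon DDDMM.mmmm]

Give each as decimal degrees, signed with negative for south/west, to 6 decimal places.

1. 51.055028, -166.725361
2. -15.001012, 67.070167
3. -0.756245, 165.325367
4. 68.894280, -28.648800
5. -86.231167, 111.917078

Point 1:
  Latitude: 51 + 3/60 + 18.1/3600 = 51.0550278
  N → positive
  Longitude: 166 + 43/60 + 31.3/3600 = 166.7253611
  hemisphere W, so the sign is −
Point 2:
  Latitude: 15 + 0.0607/60 = 15.0010117
  hemisphere S, so the sign is −
  λ: 67 + 4.21/60 = 67.0701667
  E → positive
Point 3:
  Latitude: split at 2 digits → 00° and 45.3747′; 0 + 45.3747/60 = 0.7562450
  hemisphere S, so the sign is −
  λ: split at 3 digits → 165° and 19.522′; 165 + 19.522/60 = 165.3253667
  E ⇒ keep positive
Point 4:
  φ: 53.6568′ = 0.894280°; total 68.8942800
  N → positive
  λ: 28 + 38.928/60 = 28.6488000
  W ⇒ negate
Point 5:
  Latitude: degrees = first 2 digits = 86, minutes = 13.87; 86 + 13.87/60 = 86.2311667
  hemisphere S, so the sign is −
  Longitude: degrees = first 3 digits = 111, minutes = 55.02467; 111 + 55.02467/60 = 111.9170778
  E → positive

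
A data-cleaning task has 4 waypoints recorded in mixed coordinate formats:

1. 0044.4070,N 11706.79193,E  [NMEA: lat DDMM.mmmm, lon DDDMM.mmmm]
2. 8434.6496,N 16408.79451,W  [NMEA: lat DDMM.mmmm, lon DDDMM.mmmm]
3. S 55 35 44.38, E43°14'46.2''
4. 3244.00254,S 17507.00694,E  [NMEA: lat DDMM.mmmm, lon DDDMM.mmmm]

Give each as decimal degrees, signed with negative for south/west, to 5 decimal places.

1. 0.74012, 117.11320
2. 84.57749, -164.14658
3. -55.59566, 43.24617
4. -32.73338, 175.11678

Point 1:
  Lat: degrees = first 2 digits = 0, minutes = 44.407; 0 + 44.407/60 = 0.740117
  N → positive
  Lon: split at 3 digits → 117° and 6.79193′; 117 + 6.79193/60 = 117.113199
  E ⇒ keep positive
Point 2:
  Latitude: split at 2 digits → 84° and 34.6496′; 84 + 34.6496/60 = 84.577493
  N → positive
  λ: split at 3 digits → 164° and 8.79451′; 164 + 8.79451/60 = 164.146575
  hemisphere W, so the sign is −
Point 3:
  Lat: 55 + 35/60 + 44.38/3600 = 55.595661
  S ⇒ negate
  Lon: 14′ + 46.2″ = 14.77000′; 43 + 14.77000/60 = 43.246167
  E → positive
Point 4:
  φ: split at 2 digits → 32° and 44.00254′; 32 + 44.00254/60 = 32.733376
  hemisphere S, so the sign is −
  λ: split at 3 digits → 175° and 7.00694′; 175 + 7.00694/60 = 175.116782
  E → positive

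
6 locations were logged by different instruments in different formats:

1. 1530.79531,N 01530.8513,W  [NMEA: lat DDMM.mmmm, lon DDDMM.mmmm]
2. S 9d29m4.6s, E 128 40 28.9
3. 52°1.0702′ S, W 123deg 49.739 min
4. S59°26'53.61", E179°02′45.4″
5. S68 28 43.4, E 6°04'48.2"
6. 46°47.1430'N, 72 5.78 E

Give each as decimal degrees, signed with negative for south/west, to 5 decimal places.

1. 15.51326, -15.51419
2. -9.48461, 128.67469
3. -52.01784, -123.82898
4. -59.44823, 179.04594
5. -68.47872, 6.08006
6. 46.78572, 72.09633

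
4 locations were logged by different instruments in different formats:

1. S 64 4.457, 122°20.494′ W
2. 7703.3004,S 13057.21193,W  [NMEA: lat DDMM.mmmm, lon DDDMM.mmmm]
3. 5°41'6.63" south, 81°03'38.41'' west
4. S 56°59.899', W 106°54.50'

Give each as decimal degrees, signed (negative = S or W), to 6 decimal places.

1. -64.074283, -122.341567
2. -77.055007, -130.953532
3. -5.685175, -81.060669
4. -56.998317, -106.908333

Point 1:
  Latitude: 64 + 4.457/60 = 64.0742833
  S → negative
  Longitude: 122 + 20.494/60 = 122.3415667
  W ⇒ negate
Point 2:
  Latitude: degrees = first 2 digits = 77, minutes = 3.3004; 77 + 3.3004/60 = 77.0550067
  S ⇒ negate
  Longitude: degrees = first 3 digits = 130, minutes = 57.21193; 130 + 57.21193/60 = 130.9535322
  W → negative
Point 3:
  Lat: 41′ + 6.63″ = 41.11050′; 5 + 41.11050/60 = 5.6851750
  hemisphere S, so the sign is −
  λ: 81° + 3/60 + 38.41/3600 = 81 + 0.050000 + 0.010669 = 81.0606694
  W ⇒ negate
Point 4:
  Latitude: 56 + 59.899/60 = 56.9983167
  S → negative
  Longitude: 106 + 54.5/60 = 106.9083333
  W → negative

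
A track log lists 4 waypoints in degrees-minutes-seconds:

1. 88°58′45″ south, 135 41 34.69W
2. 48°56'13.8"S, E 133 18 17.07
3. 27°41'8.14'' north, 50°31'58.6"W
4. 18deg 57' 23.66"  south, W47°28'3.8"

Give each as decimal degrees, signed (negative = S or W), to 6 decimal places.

Point 1:
  Latitude: 88 + 58/60 + 45/3600 = 88.9791667
  S ⇒ negate
  Longitude: 41′ + 34.69″ = 41.57817′; 135 + 41.57817/60 = 135.6929694
  hemisphere W, so the sign is −
Point 2:
  Lat: 48 + 56/60 + 13.8/3600 = 48.9371667
  hemisphere S, so the sign is −
  λ: 133 + 18/60 + 17.07/3600 = 133.3047417
  E ⇒ keep positive
Point 3:
  Lat: 27 + 41/60 + 8.14/3600 = 27.6855944
  N → positive
  Lon: 50° + 31/60 + 58.6/3600 = 50 + 0.516667 + 0.016278 = 50.5329444
  hemisphere W, so the sign is −
Point 4:
  Lat: 18° + 57/60 + 23.66/3600 = 18 + 0.950000 + 0.006572 = 18.9565722
  S ⇒ negate
  Lon: 47 + 28/60 + 3.8/3600 = 47.4677222
  hemisphere W, so the sign is −

1. -88.979167, -135.692969
2. -48.937167, 133.304742
3. 27.685594, -50.532944
4. -18.956572, -47.467722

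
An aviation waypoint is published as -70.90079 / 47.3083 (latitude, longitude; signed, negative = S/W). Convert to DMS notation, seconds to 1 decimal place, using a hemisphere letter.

Latitude is negative → S; |value| = 70.900790
Latitude: whole degrees 70; 54.04740′ → 54′ and 2.844″
λ: 0.308300 × 60 = 18.49800′ → 18′, remainder × 60 = 29.880″

70°54′2.8″ S, 47°18′29.9″ E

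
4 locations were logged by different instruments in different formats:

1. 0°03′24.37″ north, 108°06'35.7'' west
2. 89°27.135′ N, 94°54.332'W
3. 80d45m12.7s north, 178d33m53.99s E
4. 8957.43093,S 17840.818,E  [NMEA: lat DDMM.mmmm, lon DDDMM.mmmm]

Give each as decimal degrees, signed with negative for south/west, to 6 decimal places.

Point 1:
  φ: 0 + 3/60 + 24.37/3600 = 0.0567694
  N ⇒ keep positive
  λ: 108° + 6/60 + 35.7/3600 = 108 + 0.100000 + 0.009917 = 108.1099167
  hemisphere W, so the sign is −
Point 2:
  φ: 89 + 27.135/60 = 89.4522500
  N → positive
  Lon: 54.332′ = 0.905533°; total 94.9055333
  hemisphere W, so the sign is −
Point 3:
  φ: 45′ + 12.7″ = 45.21167′; 80 + 45.21167/60 = 80.7535278
  N → positive
  Longitude: 178° + 33/60 + 53.99/3600 = 178 + 0.550000 + 0.014997 = 178.5649972
  E → positive
Point 4:
  φ: degrees = first 2 digits = 89, minutes = 57.43093; 89 + 57.43093/60 = 89.9571822
  S → negative
  Longitude: degrees = first 3 digits = 178, minutes = 40.818; 178 + 40.818/60 = 178.6803000
  E ⇒ keep positive

1. 0.056769, -108.109917
2. 89.452250, -94.905533
3. 80.753528, 178.564997
4. -89.957182, 178.680300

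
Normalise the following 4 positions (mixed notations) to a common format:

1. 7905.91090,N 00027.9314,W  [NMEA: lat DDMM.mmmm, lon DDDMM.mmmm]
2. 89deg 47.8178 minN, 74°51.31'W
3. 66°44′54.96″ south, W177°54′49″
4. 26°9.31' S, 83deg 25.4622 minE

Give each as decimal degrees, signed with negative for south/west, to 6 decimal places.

1. 79.098515, -0.465523
2. 89.796963, -74.855167
3. -66.748600, -177.913611
4. -26.155167, 83.424370

Point 1:
  φ: split at 2 digits → 79° and 5.9109′; 79 + 5.9109/60 = 79.0985150
  N → positive
  Longitude: degrees = first 3 digits = 0, minutes = 27.9314; 0 + 27.9314/60 = 0.4655233
  W ⇒ negate
Point 2:
  Latitude: 89 + 47.8178/60 = 89.7969633
  N ⇒ keep positive
  Longitude: 74 + 51.31/60 = 74.8551667
  W → negative
Point 3:
  Lat: 66 + 44/60 + 54.96/3600 = 66.7486000
  hemisphere S, so the sign is −
  Lon: 54′ + 49″ = 54.81667′; 177 + 54.81667/60 = 177.9136111
  W → negative
Point 4:
  φ: 9.31′ = 0.155167°; total 26.1551667
  S ⇒ negate
  Longitude: 83 + 25.4622/60 = 83.4243700
  E ⇒ keep positive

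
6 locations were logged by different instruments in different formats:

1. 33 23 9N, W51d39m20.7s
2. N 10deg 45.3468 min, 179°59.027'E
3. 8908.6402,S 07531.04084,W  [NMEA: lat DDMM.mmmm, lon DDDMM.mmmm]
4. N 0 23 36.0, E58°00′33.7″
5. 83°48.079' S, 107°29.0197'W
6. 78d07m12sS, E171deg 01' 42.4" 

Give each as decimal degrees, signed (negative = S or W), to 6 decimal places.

1. 33.385833, -51.655750
2. 10.755780, 179.983783
3. -89.144003, -75.517347
4. 0.393333, 58.009361
5. -83.801317, -107.483662
6. -78.120000, 171.028444

Point 1:
  Lat: 33° + 23/60 + 9/3600 = 33 + 0.383333 + 0.002500 = 33.3858333
  N ⇒ keep positive
  Lon: 51° + 39/60 + 20.7/3600 = 51 + 0.650000 + 0.005750 = 51.6557500
  W → negative
Point 2:
  Latitude: 10 + 45.3468/60 = 10.7557800
  N ⇒ keep positive
  Longitude: 59.027′ = 0.983783°; total 179.9837833
  E → positive
Point 3:
  Lat: degrees = first 2 digits = 89, minutes = 8.6402; 89 + 8.6402/60 = 89.1440033
  S → negative
  Lon: degrees = first 3 digits = 75, minutes = 31.04084; 75 + 31.04084/60 = 75.5173473
  W → negative
Point 4:
  φ: 0 + 23/60 + 36/3600 = 0.3933333
  N ⇒ keep positive
  Lon: 58° + 0/60 + 33.7/3600 = 58 + 0.000000 + 0.009361 = 58.0093611
  E ⇒ keep positive
Point 5:
  Lat: 83 + 48.079/60 = 83.8013167
  hemisphere S, so the sign is −
  Longitude: 29.0197′ = 0.483662°; total 107.4836617
  W → negative
Point 6:
  φ: 7′ + 12″ = 7.20000′; 78 + 7.20000/60 = 78.1200000
  S ⇒ negate
  λ: 171° + 1/60 + 42.4/3600 = 171 + 0.016667 + 0.011778 = 171.0284444
  E → positive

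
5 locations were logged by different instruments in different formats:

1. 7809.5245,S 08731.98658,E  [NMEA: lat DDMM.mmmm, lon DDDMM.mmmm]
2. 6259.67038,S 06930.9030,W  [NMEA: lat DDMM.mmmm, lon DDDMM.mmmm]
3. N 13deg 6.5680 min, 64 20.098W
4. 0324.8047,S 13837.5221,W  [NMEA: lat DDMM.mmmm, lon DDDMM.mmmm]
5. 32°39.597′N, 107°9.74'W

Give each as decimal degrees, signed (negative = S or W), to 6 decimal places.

1. -78.158742, 87.533110
2. -62.994506, -69.515050
3. 13.109467, -64.334967
4. -3.413412, -138.625368
5. 32.659950, -107.162333

Point 1:
  φ: split at 2 digits → 78° and 9.5245′; 78 + 9.5245/60 = 78.1587417
  hemisphere S, so the sign is −
  Lon: split at 3 digits → 087° and 31.98658′; 87 + 31.98658/60 = 87.5331097
  E ⇒ keep positive
Point 2:
  Latitude: degrees = first 2 digits = 62, minutes = 59.67038; 62 + 59.67038/60 = 62.9945063
  S → negative
  Longitude: split at 3 digits → 069° and 30.903′; 69 + 30.903/60 = 69.5150500
  W ⇒ negate
Point 3:
  φ: 6.568′ = 0.109467°; total 13.1094667
  N ⇒ keep positive
  Longitude: 64 + 20.098/60 = 64.3349667
  hemisphere W, so the sign is −
Point 4:
  φ: split at 2 digits → 03° and 24.8047′; 3 + 24.8047/60 = 3.4134117
  S → negative
  Lon: degrees = first 3 digits = 138, minutes = 37.5221; 138 + 37.5221/60 = 138.6253683
  W → negative
Point 5:
  Lat: 32 + 39.597/60 = 32.6599500
  N ⇒ keep positive
  Longitude: 107 + 9.74/60 = 107.1623333
  hemisphere W, so the sign is −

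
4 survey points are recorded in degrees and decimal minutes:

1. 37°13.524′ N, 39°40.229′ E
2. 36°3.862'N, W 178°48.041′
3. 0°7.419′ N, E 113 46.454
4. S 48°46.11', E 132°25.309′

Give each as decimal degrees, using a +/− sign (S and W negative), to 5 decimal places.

Point 1:
  φ: 37 + 13.524/60 = 37.225400
  N → positive
  λ: 39 + 40.229/60 = 39.670483
  E → positive
Point 2:
  Lat: 3.862′ = 0.064367°; total 36.064367
  N → positive
  Lon: 178 + 48.041/60 = 178.800683
  W → negative
Point 3:
  Lat: 0 + 7.419/60 = 0.123650
  N → positive
  λ: 113 + 46.454/60 = 113.774233
  E ⇒ keep positive
Point 4:
  Lat: 48 + 46.11/60 = 48.768500
  S → negative
  λ: 132 + 25.309/60 = 132.421817
  E → positive

1. 37.22540, 39.67048
2. 36.06437, -178.80068
3. 0.12365, 113.77423
4. -48.76850, 132.42182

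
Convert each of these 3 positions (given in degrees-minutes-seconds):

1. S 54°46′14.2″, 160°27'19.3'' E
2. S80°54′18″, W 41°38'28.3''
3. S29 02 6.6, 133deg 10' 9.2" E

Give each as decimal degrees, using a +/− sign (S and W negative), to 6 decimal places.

Point 1:
  Lat: 54 + 46/60 + 14.2/3600 = 54.7706111
  hemisphere S, so the sign is −
  Lon: 160° + 27/60 + 19.3/3600 = 160 + 0.450000 + 0.005361 = 160.4553611
  E ⇒ keep positive
Point 2:
  Lat: 54′ + 18″ = 54.30000′; 80 + 54.30000/60 = 80.9050000
  S → negative
  λ: 38′ + 28.3″ = 38.47167′; 41 + 38.47167/60 = 41.6411944
  W → negative
Point 3:
  Lat: 29° + 2/60 + 6.6/3600 = 29 + 0.033333 + 0.001833 = 29.0351667
  S ⇒ negate
  Lon: 133° + 10/60 + 9.2/3600 = 133 + 0.166667 + 0.002556 = 133.1692222
  E ⇒ keep positive

1. -54.770611, 160.455361
2. -80.905000, -41.641194
3. -29.035167, 133.169222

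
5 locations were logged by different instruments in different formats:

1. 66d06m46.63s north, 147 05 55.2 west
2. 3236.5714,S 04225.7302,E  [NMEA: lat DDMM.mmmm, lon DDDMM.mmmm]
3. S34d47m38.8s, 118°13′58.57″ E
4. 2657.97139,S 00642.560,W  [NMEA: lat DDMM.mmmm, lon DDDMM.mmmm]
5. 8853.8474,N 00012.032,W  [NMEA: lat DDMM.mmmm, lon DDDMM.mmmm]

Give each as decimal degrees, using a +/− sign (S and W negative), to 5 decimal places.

1. 66.11295, -147.09867
2. -32.60952, 42.42884
3. -34.79411, 118.23294
4. -26.96619, -6.70933
5. 88.89746, -0.20053

Point 1:
  φ: 66 + 6/60 + 46.63/3600 = 66.112953
  N ⇒ keep positive
  λ: 147 + 5/60 + 55.2/3600 = 147.098667
  hemisphere W, so the sign is −
Point 2:
  φ: degrees = first 2 digits = 32, minutes = 36.5714; 32 + 36.5714/60 = 32.609523
  hemisphere S, so the sign is −
  λ: split at 3 digits → 042° and 25.7302′; 42 + 25.7302/60 = 42.428837
  E ⇒ keep positive
Point 3:
  Latitude: 47′ + 38.8″ = 47.64667′; 34 + 47.64667/60 = 34.794111
  S → negative
  Lon: 13′ + 58.57″ = 13.97617′; 118 + 13.97617/60 = 118.232936
  E → positive
Point 4:
  Latitude: split at 2 digits → 26° and 57.97139′; 26 + 57.97139/60 = 26.966190
  hemisphere S, so the sign is −
  Longitude: degrees = first 3 digits = 6, minutes = 42.56; 6 + 42.56/60 = 6.709333
  W → negative
Point 5:
  φ: split at 2 digits → 88° and 53.8474′; 88 + 53.8474/60 = 88.897457
  N ⇒ keep positive
  Lon: degrees = first 3 digits = 0, minutes = 12.032; 0 + 12.032/60 = 0.200533
  hemisphere W, so the sign is −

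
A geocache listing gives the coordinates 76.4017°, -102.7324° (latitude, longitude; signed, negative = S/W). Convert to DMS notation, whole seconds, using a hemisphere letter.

76°24′6″ N, 102°43′57″ W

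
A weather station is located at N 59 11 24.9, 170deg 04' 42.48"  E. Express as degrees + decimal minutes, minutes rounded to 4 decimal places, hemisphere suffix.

Lat: seconds/60 = 0.41500; minutes = 11 + 0.41500 = 11.415000
λ: seconds/60 = 0.70800; minutes = 4 + 0.70800 = 4.708000

59° 11.4150′ N, 170° 4.7080′ E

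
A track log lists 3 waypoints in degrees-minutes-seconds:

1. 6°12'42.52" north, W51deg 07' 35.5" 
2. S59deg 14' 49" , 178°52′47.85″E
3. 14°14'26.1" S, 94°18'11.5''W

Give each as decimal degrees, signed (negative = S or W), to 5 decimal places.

1. 6.21181, -51.12653
2. -59.24694, 178.87996
3. -14.24058, -94.30319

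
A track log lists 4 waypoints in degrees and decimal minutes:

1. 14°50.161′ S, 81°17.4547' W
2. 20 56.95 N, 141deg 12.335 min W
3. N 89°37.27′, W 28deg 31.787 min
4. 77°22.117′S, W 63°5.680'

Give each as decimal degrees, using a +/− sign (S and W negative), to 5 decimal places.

1. -14.83602, -81.29091
2. 20.94917, -141.20558
3. 89.62117, -28.52978
4. -77.36862, -63.09467

Point 1:
  Lat: 50.161′ = 0.836017°; total 14.836017
  hemisphere S, so the sign is −
  λ: 17.4547′ = 0.290912°; total 81.290912
  W → negative
Point 2:
  Lat: 20 + 56.95/60 = 20.949167
  N → positive
  Longitude: 141 + 12.335/60 = 141.205583
  W ⇒ negate
Point 3:
  Lat: 37.27′ = 0.621167°; total 89.621167
  N → positive
  Longitude: 28 + 31.787/60 = 28.529783
  W ⇒ negate
Point 4:
  φ: 22.117′ = 0.368617°; total 77.368617
  S → negative
  Longitude: 5.68′ = 0.094667°; total 63.094667
  W → negative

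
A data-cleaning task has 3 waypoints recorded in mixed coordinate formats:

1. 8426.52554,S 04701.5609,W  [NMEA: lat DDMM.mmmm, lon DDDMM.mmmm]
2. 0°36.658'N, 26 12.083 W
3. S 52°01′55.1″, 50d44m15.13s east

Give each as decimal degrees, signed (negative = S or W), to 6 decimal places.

1. -84.442092, -47.026015
2. 0.610967, -26.201383
3. -52.031972, 50.737536

Point 1:
  Lat: split at 2 digits → 84° and 26.52554′; 84 + 26.52554/60 = 84.4420923
  S → negative
  λ: degrees = first 3 digits = 47, minutes = 1.5609; 47 + 1.5609/60 = 47.0260150
  hemisphere W, so the sign is −
Point 2:
  Lat: 36.658′ = 0.610967°; total 0.6109667
  N ⇒ keep positive
  Lon: 12.083′ = 0.201383°; total 26.2013833
  hemisphere W, so the sign is −
Point 3:
  Lat: 1′ + 55.1″ = 1.91833′; 52 + 1.91833/60 = 52.0319722
  S → negative
  Lon: 44′ + 15.13″ = 44.25217′; 50 + 44.25217/60 = 50.7375361
  E → positive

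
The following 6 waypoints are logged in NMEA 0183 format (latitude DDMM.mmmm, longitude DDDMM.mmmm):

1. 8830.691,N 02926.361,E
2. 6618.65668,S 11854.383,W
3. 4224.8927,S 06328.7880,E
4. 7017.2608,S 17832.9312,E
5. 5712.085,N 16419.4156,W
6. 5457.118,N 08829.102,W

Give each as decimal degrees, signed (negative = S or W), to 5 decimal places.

1. 88.51152, 29.43935
2. -66.31094, -118.90638
3. -42.41488, 63.47980
4. -70.28768, 178.54885
5. 57.20142, -164.32359
6. 54.95197, -88.48503

Point 1:
  φ: degrees = first 2 digits = 88, minutes = 30.691; 88 + 30.691/60 = 88.511517
  N ⇒ keep positive
  Lon: split at 3 digits → 029° and 26.361′; 29 + 26.361/60 = 29.439350
  E → positive
Point 2:
  Latitude: degrees = first 2 digits = 66, minutes = 18.65668; 66 + 18.65668/60 = 66.310945
  S → negative
  Lon: degrees = first 3 digits = 118, minutes = 54.383; 118 + 54.383/60 = 118.906383
  W → negative
Point 3:
  Latitude: split at 2 digits → 42° and 24.8927′; 42 + 24.8927/60 = 42.414878
  S ⇒ negate
  Longitude: split at 3 digits → 063° and 28.788′; 63 + 28.788/60 = 63.479800
  E → positive
Point 4:
  φ: split at 2 digits → 70° and 17.2608′; 70 + 17.2608/60 = 70.287680
  S → negative
  Longitude: split at 3 digits → 178° and 32.9312′; 178 + 32.9312/60 = 178.548853
  E ⇒ keep positive
Point 5:
  φ: degrees = first 2 digits = 57, minutes = 12.085; 57 + 12.085/60 = 57.201417
  N → positive
  λ: degrees = first 3 digits = 164, minutes = 19.4156; 164 + 19.4156/60 = 164.323593
  W → negative
Point 6:
  Latitude: split at 2 digits → 54° and 57.118′; 54 + 57.118/60 = 54.951967
  N → positive
  Lon: degrees = first 3 digits = 88, minutes = 29.102; 88 + 29.102/60 = 88.485033
  W ⇒ negate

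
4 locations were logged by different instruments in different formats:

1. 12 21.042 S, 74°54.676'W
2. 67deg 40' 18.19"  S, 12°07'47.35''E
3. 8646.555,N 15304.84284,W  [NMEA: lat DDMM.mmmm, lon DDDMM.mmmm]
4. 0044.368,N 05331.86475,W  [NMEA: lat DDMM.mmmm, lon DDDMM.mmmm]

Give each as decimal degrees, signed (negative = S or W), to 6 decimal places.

1. -12.350700, -74.911267
2. -67.671719, 12.129819
3. 86.775917, -153.080714
4. 0.739467, -53.531079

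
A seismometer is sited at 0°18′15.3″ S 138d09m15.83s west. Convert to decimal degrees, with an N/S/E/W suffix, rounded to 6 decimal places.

0.304250° S, 138.154397° W

Latitude: 0 + 18/60 + 15.3/3600 = 0.3042500
λ: 138° + 9/60 + 15.83/3600 = 138 + 0.150000 + 0.004397 = 138.1543972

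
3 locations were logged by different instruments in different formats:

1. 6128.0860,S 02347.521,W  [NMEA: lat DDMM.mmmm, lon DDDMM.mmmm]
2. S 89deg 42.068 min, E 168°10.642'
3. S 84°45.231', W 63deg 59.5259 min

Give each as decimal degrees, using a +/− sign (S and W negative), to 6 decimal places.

Point 1:
  Latitude: split at 2 digits → 61° and 28.086′; 61 + 28.086/60 = 61.4681000
  hemisphere S, so the sign is −
  Lon: degrees = first 3 digits = 23, minutes = 47.521; 23 + 47.521/60 = 23.7920167
  hemisphere W, so the sign is −
Point 2:
  φ: 42.068′ = 0.701133°; total 89.7011333
  S ⇒ negate
  Longitude: 168 + 10.642/60 = 168.1773667
  E → positive
Point 3:
  φ: 84 + 45.231/60 = 84.7538500
  hemisphere S, so the sign is −
  Longitude: 59.5259′ = 0.992098°; total 63.9920983
  hemisphere W, so the sign is −

1. -61.468100, -23.792017
2. -89.701133, 168.177367
3. -84.753850, -63.992098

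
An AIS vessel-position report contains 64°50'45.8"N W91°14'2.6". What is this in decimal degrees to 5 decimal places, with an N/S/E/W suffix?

64.84606° N, 91.23406° W

Lat: 64 + 50/60 + 45.8/3600 = 64.846056
λ: 91° + 14/60 + 2.6/3600 = 91 + 0.233333 + 0.000722 = 91.234056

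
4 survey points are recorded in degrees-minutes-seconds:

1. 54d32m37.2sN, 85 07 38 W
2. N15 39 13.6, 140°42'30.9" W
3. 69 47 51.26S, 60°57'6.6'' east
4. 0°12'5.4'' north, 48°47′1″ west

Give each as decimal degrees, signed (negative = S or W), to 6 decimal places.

1. 54.543667, -85.127222
2. 15.653778, -140.708583
3. -69.797572, 60.951833
4. 0.201500, -48.783611

Point 1:
  Lat: 54° + 32/60 + 37.2/3600 = 54 + 0.533333 + 0.010333 = 54.5436667
  N → positive
  Lon: 85 + 7/60 + 38/3600 = 85.1272222
  hemisphere W, so the sign is −
Point 2:
  Lat: 15 + 39/60 + 13.6/3600 = 15.6537778
  N ⇒ keep positive
  Lon: 140° + 42/60 + 30.9/3600 = 140 + 0.700000 + 0.008583 = 140.7085833
  W → negative
Point 3:
  Latitude: 69° + 47/60 + 51.26/3600 = 69 + 0.783333 + 0.014239 = 69.7975722
  hemisphere S, so the sign is −
  λ: 60 + 57/60 + 6.6/3600 = 60.9518333
  E ⇒ keep positive
Point 4:
  φ: 12′ + 5.4″ = 12.09000′; 0 + 12.09000/60 = 0.2015000
  N ⇒ keep positive
  λ: 48 + 47/60 + 1/3600 = 48.7836111
  hemisphere W, so the sign is −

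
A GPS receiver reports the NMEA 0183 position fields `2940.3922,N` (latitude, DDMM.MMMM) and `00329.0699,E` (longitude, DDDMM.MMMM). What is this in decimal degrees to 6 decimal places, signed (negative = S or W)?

29.673203, 3.484498

φ: degrees = first 2 digits = 29, minutes = 40.3922; 29 + 40.3922/60 = 29.6732033
N → positive
Lon: split at 3 digits → 003° and 29.0699′; 3 + 29.0699/60 = 3.4844983
E → positive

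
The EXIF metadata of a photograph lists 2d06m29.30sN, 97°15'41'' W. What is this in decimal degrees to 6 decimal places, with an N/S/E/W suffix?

Lat: 6′ + 29.3″ = 6.48833′; 2 + 6.48833/60 = 2.1081389
λ: 97 + 15/60 + 41/3600 = 97.2613889

2.108139° N, 97.261389° W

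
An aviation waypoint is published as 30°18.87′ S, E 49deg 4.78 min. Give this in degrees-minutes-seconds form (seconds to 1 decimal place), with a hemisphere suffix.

Latitude: fractional minutes 0.87000 × 60 = 52.200″
Lon: fractional minutes 0.78000 × 60 = 46.800″

30°18′52.2″ S, 49°04′46.8″ E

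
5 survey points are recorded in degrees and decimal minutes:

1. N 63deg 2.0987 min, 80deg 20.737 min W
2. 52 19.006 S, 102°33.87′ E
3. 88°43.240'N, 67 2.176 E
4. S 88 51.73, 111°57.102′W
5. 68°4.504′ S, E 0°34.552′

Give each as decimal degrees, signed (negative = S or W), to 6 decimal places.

1. 63.034978, -80.345617
2. -52.316767, 102.564500
3. 88.720667, 67.036267
4. -88.862167, -111.951700
5. -68.075067, 0.575867

Point 1:
  Lat: 63 + 2.0987/60 = 63.0349783
  N ⇒ keep positive
  Longitude: 80 + 20.737/60 = 80.3456167
  W → negative
Point 2:
  Lat: 19.006′ = 0.316767°; total 52.3167667
  S ⇒ negate
  Lon: 33.87′ = 0.564500°; total 102.5645000
  E ⇒ keep positive
Point 3:
  Latitude: 43.24′ = 0.720667°; total 88.7206667
  N → positive
  Lon: 2.176′ = 0.036267°; total 67.0362667
  E ⇒ keep positive
Point 4:
  φ: 88 + 51.73/60 = 88.8621667
  S ⇒ negate
  λ: 57.102′ = 0.951700°; total 111.9517000
  W → negative
Point 5:
  Latitude: 4.504′ = 0.075067°; total 68.0750667
  S → negative
  Longitude: 34.552′ = 0.575867°; total 0.5758667
  E → positive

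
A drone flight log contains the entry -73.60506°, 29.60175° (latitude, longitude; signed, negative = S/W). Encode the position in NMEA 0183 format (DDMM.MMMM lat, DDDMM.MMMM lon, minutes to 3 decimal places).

Latitude is negative → S; |value| = 73.605060
Latitude: minutes = (73.605060 − 73) × 60 = 36.30360
Lon: fractional part 0.601750 → 36.10500 minutes

7336.304,S / 02936.105,E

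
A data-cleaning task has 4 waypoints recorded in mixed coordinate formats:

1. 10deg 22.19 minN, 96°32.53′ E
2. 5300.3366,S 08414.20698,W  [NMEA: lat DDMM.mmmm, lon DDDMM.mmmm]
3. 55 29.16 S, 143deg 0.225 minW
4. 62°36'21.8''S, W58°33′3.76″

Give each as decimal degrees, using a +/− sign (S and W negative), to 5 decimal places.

1. 10.36983, 96.54217
2. -53.00561, -84.23678
3. -55.48600, -143.00375
4. -62.60606, -58.55104

Point 1:
  Latitude: 10 + 22.19/60 = 10.369833
  N ⇒ keep positive
  Longitude: 96 + 32.53/60 = 96.542167
  E ⇒ keep positive
Point 2:
  Lat: split at 2 digits → 53° and 0.3366′; 53 + 0.3366/60 = 53.005610
  S ⇒ negate
  λ: degrees = first 3 digits = 84, minutes = 14.20698; 84 + 14.20698/60 = 84.236783
  W → negative
Point 3:
  Lat: 55 + 29.16/60 = 55.486000
  hemisphere S, so the sign is −
  Lon: 0.225′ = 0.003750°; total 143.003750
  W ⇒ negate
Point 4:
  φ: 62 + 36/60 + 21.8/3600 = 62.606056
  S → negative
  λ: 33′ + 3.76″ = 33.06267′; 58 + 33.06267/60 = 58.551044
  hemisphere W, so the sign is −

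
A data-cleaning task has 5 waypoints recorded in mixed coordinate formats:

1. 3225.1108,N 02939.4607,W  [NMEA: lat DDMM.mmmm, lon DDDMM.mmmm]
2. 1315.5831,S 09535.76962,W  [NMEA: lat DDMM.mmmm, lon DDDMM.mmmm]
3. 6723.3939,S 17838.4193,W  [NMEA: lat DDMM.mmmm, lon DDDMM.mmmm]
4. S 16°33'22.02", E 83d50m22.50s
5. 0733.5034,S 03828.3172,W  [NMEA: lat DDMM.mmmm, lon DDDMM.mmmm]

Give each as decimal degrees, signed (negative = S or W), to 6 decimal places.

Point 1:
  Latitude: split at 2 digits → 32° and 25.1108′; 32 + 25.1108/60 = 32.4185133
  N → positive
  Longitude: split at 3 digits → 029° and 39.4607′; 29 + 39.4607/60 = 29.6576783
  W → negative
Point 2:
  φ: split at 2 digits → 13° and 15.5831′; 13 + 15.5831/60 = 13.2597183
  hemisphere S, so the sign is −
  Longitude: degrees = first 3 digits = 95, minutes = 35.76962; 95 + 35.76962/60 = 95.5961603
  W → negative
Point 3:
  Lat: split at 2 digits → 67° and 23.3939′; 67 + 23.3939/60 = 67.3898983
  S → negative
  Longitude: degrees = first 3 digits = 178, minutes = 38.4193; 178 + 38.4193/60 = 178.6403217
  hemisphere W, so the sign is −
Point 4:
  Latitude: 33′ + 22.02″ = 33.36700′; 16 + 33.36700/60 = 16.5561167
  S ⇒ negate
  λ: 83° + 50/60 + 22.5/3600 = 83 + 0.833333 + 0.006250 = 83.8395833
  E ⇒ keep positive
Point 5:
  φ: degrees = first 2 digits = 7, minutes = 33.5034; 7 + 33.5034/60 = 7.5583900
  S → negative
  λ: split at 3 digits → 038° and 28.3172′; 38 + 28.3172/60 = 38.4719533
  W ⇒ negate

1. 32.418513, -29.657678
2. -13.259718, -95.596160
3. -67.389898, -178.640322
4. -16.556117, 83.839583
5. -7.558390, -38.471953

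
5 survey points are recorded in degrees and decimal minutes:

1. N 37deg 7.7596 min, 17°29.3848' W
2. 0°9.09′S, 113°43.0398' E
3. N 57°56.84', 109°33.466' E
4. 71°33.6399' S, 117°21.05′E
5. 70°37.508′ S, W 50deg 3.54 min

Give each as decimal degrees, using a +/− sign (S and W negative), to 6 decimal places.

Point 1:
  Lat: 7.7596′ = 0.129327°; total 37.1293267
  N → positive
  Longitude: 29.3848′ = 0.489747°; total 17.4897467
  hemisphere W, so the sign is −
Point 2:
  Latitude: 0 + 9.09/60 = 0.1515000
  S ⇒ negate
  λ: 113 + 43.0398/60 = 113.7173300
  E ⇒ keep positive
Point 3:
  Lat: 56.84′ = 0.947333°; total 57.9473333
  N ⇒ keep positive
  λ: 109 + 33.466/60 = 109.5577667
  E ⇒ keep positive
Point 4:
  Latitude: 71 + 33.6399/60 = 71.5606650
  hemisphere S, so the sign is −
  λ: 21.05′ = 0.350833°; total 117.3508333
  E ⇒ keep positive
Point 5:
  Latitude: 70 + 37.508/60 = 70.6251333
  S ⇒ negate
  Longitude: 50 + 3.54/60 = 50.0590000
  hemisphere W, so the sign is −

1. 37.129327, -17.489747
2. -0.151500, 113.717330
3. 57.947333, 109.557767
4. -71.560665, 117.350833
5. -70.625133, -50.059000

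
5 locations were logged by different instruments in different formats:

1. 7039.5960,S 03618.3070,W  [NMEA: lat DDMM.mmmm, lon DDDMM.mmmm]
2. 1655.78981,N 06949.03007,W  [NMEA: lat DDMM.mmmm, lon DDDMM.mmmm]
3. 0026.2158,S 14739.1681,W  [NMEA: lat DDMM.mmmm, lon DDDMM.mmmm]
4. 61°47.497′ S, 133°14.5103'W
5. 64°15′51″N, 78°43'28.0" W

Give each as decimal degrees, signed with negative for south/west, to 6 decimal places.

Point 1:
  φ: split at 2 digits → 70° and 39.596′; 70 + 39.596/60 = 70.6599333
  hemisphere S, so the sign is −
  λ: split at 3 digits → 036° and 18.307′; 36 + 18.307/60 = 36.3051167
  hemisphere W, so the sign is −
Point 2:
  Lat: degrees = first 2 digits = 16, minutes = 55.78981; 16 + 55.78981/60 = 16.9298302
  N → positive
  Longitude: degrees = first 3 digits = 69, minutes = 49.03007; 69 + 49.03007/60 = 69.8171678
  W ⇒ negate
Point 3:
  Lat: degrees = first 2 digits = 0, minutes = 26.2158; 0 + 26.2158/60 = 0.4369300
  S ⇒ negate
  λ: degrees = first 3 digits = 147, minutes = 39.1681; 147 + 39.1681/60 = 147.6528017
  hemisphere W, so the sign is −
Point 4:
  Lat: 61 + 47.497/60 = 61.7916167
  hemisphere S, so the sign is −
  Longitude: 14.5103′ = 0.241838°; total 133.2418383
  hemisphere W, so the sign is −
Point 5:
  φ: 15′ + 51″ = 15.85000′; 64 + 15.85000/60 = 64.2641667
  N → positive
  Longitude: 78 + 43/60 + 28/3600 = 78.7244444
  W → negative

1. -70.659933, -36.305117
2. 16.929830, -69.817168
3. -0.436930, -147.652802
4. -61.791617, -133.241838
5. 64.264167, -78.724444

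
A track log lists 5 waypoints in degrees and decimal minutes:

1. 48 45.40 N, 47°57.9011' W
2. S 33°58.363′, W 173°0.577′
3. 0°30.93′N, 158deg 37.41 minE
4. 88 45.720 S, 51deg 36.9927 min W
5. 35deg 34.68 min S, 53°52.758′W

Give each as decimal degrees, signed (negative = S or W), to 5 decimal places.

Point 1:
  φ: 45.4′ = 0.756667°; total 48.756667
  N ⇒ keep positive
  Lon: 57.9011′ = 0.965018°; total 47.965018
  W → negative
Point 2:
  φ: 58.363′ = 0.972717°; total 33.972717
  S ⇒ negate
  λ: 0.577′ = 0.009617°; total 173.009617
  W ⇒ negate
Point 3:
  Lat: 30.93′ = 0.515500°; total 0.515500
  N → positive
  λ: 37.41′ = 0.623500°; total 158.623500
  E → positive
Point 4:
  Lat: 45.72′ = 0.762000°; total 88.762000
  hemisphere S, so the sign is −
  Lon: 36.9927′ = 0.616545°; total 51.616545
  W → negative
Point 5:
  Latitude: 34.68′ = 0.578000°; total 35.578000
  hemisphere S, so the sign is −
  Longitude: 52.758′ = 0.879300°; total 53.879300
  hemisphere W, so the sign is −

1. 48.75667, -47.96502
2. -33.97272, -173.00962
3. 0.51550, 158.62350
4. -88.76200, -51.61655
5. -35.57800, -53.87930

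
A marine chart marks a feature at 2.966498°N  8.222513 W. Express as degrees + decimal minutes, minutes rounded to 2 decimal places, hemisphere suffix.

2° 57.99′ N, 8° 13.35′ W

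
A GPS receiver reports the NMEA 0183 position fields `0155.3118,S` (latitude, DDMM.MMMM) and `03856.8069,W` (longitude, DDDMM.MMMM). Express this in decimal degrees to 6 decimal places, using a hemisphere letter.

Latitude: split at 2 digits → 01° and 55.3118′; 1 + 55.3118/60 = 1.9218633
Lon: split at 3 digits → 038° and 56.8069′; 38 + 56.8069/60 = 38.9467817

1.921863° S, 38.946782° W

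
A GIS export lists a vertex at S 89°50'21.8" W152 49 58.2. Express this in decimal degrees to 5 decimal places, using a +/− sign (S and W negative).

Lat: 89° + 50/60 + 21.8/3600 = 89 + 0.833333 + 0.006056 = 89.839389
S → negative
λ: 152 + 49/60 + 58.2/3600 = 152.832833
W ⇒ negate

-89.83939, -152.83283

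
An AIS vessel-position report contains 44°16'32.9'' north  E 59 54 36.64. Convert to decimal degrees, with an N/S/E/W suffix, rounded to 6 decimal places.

44.275806° N, 59.910178° E

Latitude: 16′ + 32.9″ = 16.54833′; 44 + 16.54833/60 = 44.2758056
Longitude: 59° + 54/60 + 36.64/3600 = 59 + 0.900000 + 0.010178 = 59.9101778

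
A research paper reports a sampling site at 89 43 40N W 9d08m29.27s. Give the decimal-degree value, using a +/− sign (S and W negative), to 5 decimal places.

89.72778, -9.14146

Latitude: 43′ + 40″ = 43.66667′; 89 + 43.66667/60 = 89.727778
N ⇒ keep positive
λ: 9° + 8/60 + 29.27/3600 = 9 + 0.133333 + 0.008131 = 9.141464
hemisphere W, so the sign is −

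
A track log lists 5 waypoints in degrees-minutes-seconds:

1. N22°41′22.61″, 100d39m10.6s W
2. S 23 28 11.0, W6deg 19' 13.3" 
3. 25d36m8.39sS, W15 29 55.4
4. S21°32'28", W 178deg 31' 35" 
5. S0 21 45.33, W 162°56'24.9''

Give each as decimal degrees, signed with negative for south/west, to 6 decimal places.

Point 1:
  Latitude: 41′ + 22.61″ = 41.37683′; 22 + 41.37683/60 = 22.6896139
  N ⇒ keep positive
  Lon: 39′ + 10.6″ = 39.17667′; 100 + 39.17667/60 = 100.6529444
  W → negative
Point 2:
  φ: 23° + 28/60 + 11/3600 = 23 + 0.466667 + 0.003056 = 23.4697222
  hemisphere S, so the sign is −
  Lon: 19′ + 13.3″ = 19.22167′; 6 + 19.22167/60 = 6.3203611
  W ⇒ negate
Point 3:
  Lat: 36′ + 8.39″ = 36.13983′; 25 + 36.13983/60 = 25.6023306
  S → negative
  λ: 29′ + 55.4″ = 29.92333′; 15 + 29.92333/60 = 15.4987222
  W → negative
Point 4:
  φ: 32′ + 28″ = 32.46667′; 21 + 32.46667/60 = 21.5411111
  hemisphere S, so the sign is −
  Longitude: 31′ + 35″ = 31.58333′; 178 + 31.58333/60 = 178.5263889
  W ⇒ negate
Point 5:
  φ: 0° + 21/60 + 45.33/3600 = 0 + 0.350000 + 0.012592 = 0.3625917
  S ⇒ negate
  Longitude: 162° + 56/60 + 24.9/3600 = 162 + 0.933333 + 0.006917 = 162.9402500
  W → negative

1. 22.689614, -100.652944
2. -23.469722, -6.320361
3. -25.602331, -15.498722
4. -21.541111, -178.526389
5. -0.362592, -162.940250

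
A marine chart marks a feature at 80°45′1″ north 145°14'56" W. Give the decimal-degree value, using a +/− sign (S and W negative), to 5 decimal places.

80.75028, -145.24889

Latitude: 80 + 45/60 + 1/3600 = 80.750278
N → positive
Longitude: 14′ + 56″ = 14.93333′; 145 + 14.93333/60 = 145.248889
W → negative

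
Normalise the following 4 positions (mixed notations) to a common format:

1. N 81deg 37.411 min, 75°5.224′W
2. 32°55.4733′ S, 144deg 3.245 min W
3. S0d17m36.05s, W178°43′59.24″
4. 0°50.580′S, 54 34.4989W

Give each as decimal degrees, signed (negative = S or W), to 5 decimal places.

1. 81.62352, -75.08707
2. -32.92456, -144.05408
3. -0.29335, -178.73312
4. -0.84300, -54.57498

Point 1:
  Latitude: 81 + 37.411/60 = 81.623517
  N → positive
  λ: 5.224′ = 0.087067°; total 75.087067
  W ⇒ negate
Point 2:
  φ: 55.4733′ = 0.924555°; total 32.924555
  hemisphere S, so the sign is −
  Lon: 3.245′ = 0.054083°; total 144.054083
  hemisphere W, so the sign is −
Point 3:
  Latitude: 0 + 17/60 + 36.05/3600 = 0.293347
  S ⇒ negate
  Lon: 43′ + 59.24″ = 43.98733′; 178 + 43.98733/60 = 178.733122
  hemisphere W, so the sign is −
Point 4:
  Latitude: 0 + 50.58/60 = 0.843000
  S ⇒ negate
  λ: 54 + 34.4989/60 = 54.574982
  W → negative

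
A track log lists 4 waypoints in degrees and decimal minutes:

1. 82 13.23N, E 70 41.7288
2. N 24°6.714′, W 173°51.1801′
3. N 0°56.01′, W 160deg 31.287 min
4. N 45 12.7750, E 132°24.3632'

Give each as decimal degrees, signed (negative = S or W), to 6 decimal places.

Point 1:
  Lat: 13.23′ = 0.220500°; total 82.2205000
  N ⇒ keep positive
  λ: 41.7288′ = 0.695480°; total 70.6954800
  E → positive
Point 2:
  Lat: 6.714′ = 0.111900°; total 24.1119000
  N ⇒ keep positive
  λ: 51.1801′ = 0.853002°; total 173.8530017
  W → negative
Point 3:
  Lat: 56.01′ = 0.933500°; total 0.9335000
  N → positive
  Lon: 160 + 31.287/60 = 160.5214500
  W → negative
Point 4:
  Latitude: 45 + 12.775/60 = 45.2129167
  N ⇒ keep positive
  λ: 132 + 24.3632/60 = 132.4060533
  E ⇒ keep positive

1. 82.220500, 70.695480
2. 24.111900, -173.853002
3. 0.933500, -160.521450
4. 45.212917, 132.406053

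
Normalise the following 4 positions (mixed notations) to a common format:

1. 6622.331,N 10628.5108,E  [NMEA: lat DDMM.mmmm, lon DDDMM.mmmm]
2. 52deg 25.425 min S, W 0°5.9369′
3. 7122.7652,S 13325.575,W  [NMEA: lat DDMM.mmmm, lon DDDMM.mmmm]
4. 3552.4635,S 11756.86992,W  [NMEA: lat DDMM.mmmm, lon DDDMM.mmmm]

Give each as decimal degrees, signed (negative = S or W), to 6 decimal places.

1. 66.372183, 106.475180
2. -52.423750, -0.098948
3. -71.379420, -133.426250
4. -35.874392, -117.947832

Point 1:
  Latitude: degrees = first 2 digits = 66, minutes = 22.331; 66 + 22.331/60 = 66.3721833
  N → positive
  Longitude: degrees = first 3 digits = 106, minutes = 28.5108; 106 + 28.5108/60 = 106.4751800
  E → positive
Point 2:
  Lat: 52 + 25.425/60 = 52.4237500
  hemisphere S, so the sign is −
  λ: 5.9369′ = 0.098948°; total 0.0989483
  W → negative
Point 3:
  Lat: degrees = first 2 digits = 71, minutes = 22.7652; 71 + 22.7652/60 = 71.3794200
  S → negative
  Lon: degrees = first 3 digits = 133, minutes = 25.575; 133 + 25.575/60 = 133.4262500
  hemisphere W, so the sign is −
Point 4:
  φ: split at 2 digits → 35° and 52.4635′; 35 + 52.4635/60 = 35.8743917
  hemisphere S, so the sign is −
  λ: split at 3 digits → 117° and 56.86992′; 117 + 56.86992/60 = 117.9478320
  W ⇒ negate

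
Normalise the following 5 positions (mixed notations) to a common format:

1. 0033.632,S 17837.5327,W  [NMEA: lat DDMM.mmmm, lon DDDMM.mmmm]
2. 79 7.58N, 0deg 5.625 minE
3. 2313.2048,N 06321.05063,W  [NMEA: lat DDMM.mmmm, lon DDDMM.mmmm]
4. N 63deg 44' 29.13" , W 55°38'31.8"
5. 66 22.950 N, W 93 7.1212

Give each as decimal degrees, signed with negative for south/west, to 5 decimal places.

Point 1:
  Latitude: split at 2 digits → 00° and 33.632′; 0 + 33.632/60 = 0.560533
  S → negative
  Longitude: degrees = first 3 digits = 178, minutes = 37.5327; 178 + 37.5327/60 = 178.625545
  W ⇒ negate
Point 2:
  Latitude: 7.58′ = 0.126333°; total 79.126333
  N → positive
  Longitude: 5.625′ = 0.093750°; total 0.093750
  E ⇒ keep positive
Point 3:
  Lat: degrees = first 2 digits = 23, minutes = 13.2048; 23 + 13.2048/60 = 23.220080
  N → positive
  λ: degrees = first 3 digits = 63, minutes = 21.05063; 63 + 21.05063/60 = 63.350844
  W ⇒ negate
Point 4:
  Latitude: 63° + 44/60 + 29.13/3600 = 63 + 0.733333 + 0.008092 = 63.741425
  N ⇒ keep positive
  λ: 55 + 38/60 + 31.8/3600 = 55.642167
  hemisphere W, so the sign is −
Point 5:
  Lat: 66 + 22.95/60 = 66.382500
  N → positive
  Longitude: 7.1212′ = 0.118687°; total 93.118687
  W ⇒ negate

1. -0.56053, -178.62555
2. 79.12633, 0.09375
3. 23.22008, -63.35084
4. 63.74143, -55.64217
5. 66.38250, -93.11869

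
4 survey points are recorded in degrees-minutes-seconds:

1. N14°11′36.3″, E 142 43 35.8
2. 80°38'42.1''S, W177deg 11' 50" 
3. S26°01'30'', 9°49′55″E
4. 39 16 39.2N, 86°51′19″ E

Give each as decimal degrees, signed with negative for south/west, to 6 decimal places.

Point 1:
  φ: 14 + 11/60 + 36.3/3600 = 14.1934167
  N ⇒ keep positive
  Longitude: 142 + 43/60 + 35.8/3600 = 142.7266111
  E ⇒ keep positive
Point 2:
  φ: 80° + 38/60 + 42.1/3600 = 80 + 0.633333 + 0.011694 = 80.6450278
  S → negative
  Lon: 177 + 11/60 + 50/3600 = 177.1972222
  hemisphere W, so the sign is −
Point 3:
  Lat: 26 + 1/60 + 30/3600 = 26.0250000
  S → negative
  λ: 9 + 49/60 + 55/3600 = 9.8319444
  E ⇒ keep positive
Point 4:
  Latitude: 39 + 16/60 + 39.2/3600 = 39.2775556
  N ⇒ keep positive
  Lon: 86 + 51/60 + 19/3600 = 86.8552778
  E ⇒ keep positive

1. 14.193417, 142.726611
2. -80.645028, -177.197222
3. -26.025000, 9.831944
4. 39.277556, 86.855278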